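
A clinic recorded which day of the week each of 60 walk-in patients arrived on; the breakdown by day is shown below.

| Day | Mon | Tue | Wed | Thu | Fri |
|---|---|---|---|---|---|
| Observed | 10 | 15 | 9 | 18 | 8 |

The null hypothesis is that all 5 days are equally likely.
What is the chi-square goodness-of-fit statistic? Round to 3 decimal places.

Expected count for each of the 5 categories: 60/5 = 12.
χ² = (10−12)²/12 + (15−12)²/12 + (9−12)²/12 + (18−12)²/12 + (8−12)²/12
   = 0.3333 + 0.7500 + 0.7500 + 3.0000 + 1.3333
Sum = 6.167

6.167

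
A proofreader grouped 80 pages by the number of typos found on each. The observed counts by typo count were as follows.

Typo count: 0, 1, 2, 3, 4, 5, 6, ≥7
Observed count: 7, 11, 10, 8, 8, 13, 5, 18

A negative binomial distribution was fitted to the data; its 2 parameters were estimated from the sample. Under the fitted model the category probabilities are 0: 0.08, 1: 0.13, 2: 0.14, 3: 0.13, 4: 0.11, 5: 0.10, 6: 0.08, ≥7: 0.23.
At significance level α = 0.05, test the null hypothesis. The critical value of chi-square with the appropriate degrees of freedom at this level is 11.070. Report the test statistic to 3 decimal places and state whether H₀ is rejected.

Expected counts E_i = n·p_i: 80×0.08 = 6.4, 80×0.13 = 10.4, 80×0.14 = 11.2, 80×0.13 = 10.4, 80×0.11 = 8.8, 80×0.10 = 8, 80×0.08 = 6.4, 80×0.23 = 18.4.
0: (7 − 6.4)²/6.4 = 0.36/6.4 = 0.0563
1: (11 − 10.4)²/10.4 = 0.36/10.4 = 0.0346
2: (10 − 11.2)²/11.2 = 1.44/11.2 = 0.1286
3: (8 − 10.4)²/10.4 = 5.76/10.4 = 0.5538
4: (8 − 8.8)²/8.8 = 0.64/8.8 = 0.0727
5: (13 − 8)²/8 = 25/8 = 3.1250
6: (5 − 6.4)²/6.4 = 1.96/6.4 = 0.3063
≥7: (18 − 18.4)²/18.4 = 0.16/18.4 = 0.0087
Sum = 4.286
df = 5. Since 4.286 < 11.070, we do not reject H₀.

4.286; do not reject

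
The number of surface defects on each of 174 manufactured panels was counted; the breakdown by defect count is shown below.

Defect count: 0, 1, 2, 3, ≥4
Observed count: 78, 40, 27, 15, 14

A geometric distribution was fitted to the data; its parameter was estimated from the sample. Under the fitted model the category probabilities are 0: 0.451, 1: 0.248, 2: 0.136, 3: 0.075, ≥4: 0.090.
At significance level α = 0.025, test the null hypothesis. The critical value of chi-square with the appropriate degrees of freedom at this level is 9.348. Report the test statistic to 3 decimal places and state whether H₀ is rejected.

Expected counts E_i = n·p_i: 174×0.451 = 78.474, 174×0.248 = 43.152, 174×0.136 = 23.664, 174×0.075 = 13.05, 174×0.090 = 15.66.
cat         O        E   (O−E)²/E
0          78   78.474     0.0029
1          40   43.152     0.2302
2          27   23.664     0.4703
3          15    13.05     0.2914
≥4         14    15.66     0.1760
Sum = 1.171
df = 3. Since 1.171 < 9.348, we do not reject H₀.

1.171; do not reject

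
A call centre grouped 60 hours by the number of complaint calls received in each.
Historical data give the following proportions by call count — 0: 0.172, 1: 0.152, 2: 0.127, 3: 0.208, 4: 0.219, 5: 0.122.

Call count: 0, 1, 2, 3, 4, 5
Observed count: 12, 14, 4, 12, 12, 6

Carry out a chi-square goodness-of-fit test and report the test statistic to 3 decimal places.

4.960

Expected counts E_i = n·p_i: 60×0.172 = 10.32, 60×0.152 = 9.12, 60×0.127 = 7.62, 60×0.208 = 12.48, 60×0.219 = 13.14, 60×0.122 = 7.32.
cat         O        E   (O−E)²/E
0          12    10.32     0.2735
1          14     9.12     2.6112
2           4     7.62     1.7197
3          12    12.48     0.0185
4          12    13.14     0.0989
5           6     7.32     0.2380
Sum = 4.960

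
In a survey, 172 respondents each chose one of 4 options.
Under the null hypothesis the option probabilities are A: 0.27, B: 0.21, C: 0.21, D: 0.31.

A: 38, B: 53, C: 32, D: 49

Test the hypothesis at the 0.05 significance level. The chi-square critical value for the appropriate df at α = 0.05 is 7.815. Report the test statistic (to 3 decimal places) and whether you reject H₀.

10.242; reject

Expected counts E_i = n·p_i: 172×0.27 = 46.44, 172×0.21 = 36.12, 172×0.21 = 36.12, 172×0.31 = 53.32.
χ² = (38−46.44)²/46.44 + (53−36.12)²/36.12 + (32−36.12)²/36.12 + (49−53.32)²/53.32
   = 1.5339 + 7.8885 + 0.4699 + 0.3500
Sum = 10.242
df = 3. Since 10.242 > 7.815, we reject H₀.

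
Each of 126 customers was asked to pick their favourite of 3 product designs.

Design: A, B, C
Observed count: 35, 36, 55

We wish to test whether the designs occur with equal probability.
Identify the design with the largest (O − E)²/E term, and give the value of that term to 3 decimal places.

Under H₀ each category has probability 1/3, so each expected count is 126/3 = 42.
χ² = (35−42)²/42 + (36−42)²/42 + (55−42)²/42
   = 1.1667 + 0.8571 + 4.0238
The largest term is for C: 4.024.

C, 4.024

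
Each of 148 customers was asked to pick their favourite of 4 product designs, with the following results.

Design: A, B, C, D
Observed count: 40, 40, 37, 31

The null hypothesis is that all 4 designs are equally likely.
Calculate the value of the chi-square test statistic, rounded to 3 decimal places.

Expected count for each of the 4 categories: 148/4 = 37.
cat         O        E   (O−E)²/E
A          40       37     0.2432
B          40       37     0.2432
C          37       37     0.0000
D          31       37     0.9730
Sum = 1.459

1.459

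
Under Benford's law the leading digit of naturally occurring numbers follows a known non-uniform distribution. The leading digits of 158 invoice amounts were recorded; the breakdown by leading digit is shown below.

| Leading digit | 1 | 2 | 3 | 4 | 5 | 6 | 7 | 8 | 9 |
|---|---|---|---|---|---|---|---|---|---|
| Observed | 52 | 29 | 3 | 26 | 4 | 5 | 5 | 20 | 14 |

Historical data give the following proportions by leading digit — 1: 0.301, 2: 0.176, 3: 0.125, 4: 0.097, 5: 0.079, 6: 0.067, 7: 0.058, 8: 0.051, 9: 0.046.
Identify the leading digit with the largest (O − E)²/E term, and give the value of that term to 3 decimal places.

8, 17.698

Expected counts E_i = n·p_i: 158×0.301 = 47.558, 158×0.176 = 27.808, 158×0.125 = 19.75, 158×0.097 = 15.326, 158×0.079 = 12.482, 158×0.067 = 10.586, 158×0.058 = 9.164, 158×0.051 = 8.058, 158×0.046 = 7.268.
1: (52 − 47.558)²/47.558 = 19.731364/47.558 = 0.4149
2: (29 − 27.808)²/27.808 = 1.420864/27.808 = 0.0511
3: (3 − 19.75)²/19.75 = 280.5625/19.75 = 14.2057
4: (26 − 15.326)²/15.326 = 113.934276/15.326 = 7.4341
5: (4 − 12.482)²/12.482 = 71.944324/12.482 = 5.7638
6: (5 − 10.586)²/10.586 = 31.203396/10.586 = 2.9476
7: (5 − 9.164)²/9.164 = 17.338896/9.164 = 1.8921
8: (20 − 8.058)²/8.058 = 142.611364/8.058 = 17.6981
9: (14 − 7.268)²/7.268 = 45.319824/7.268 = 6.2355
The largest term is for 8: 17.698.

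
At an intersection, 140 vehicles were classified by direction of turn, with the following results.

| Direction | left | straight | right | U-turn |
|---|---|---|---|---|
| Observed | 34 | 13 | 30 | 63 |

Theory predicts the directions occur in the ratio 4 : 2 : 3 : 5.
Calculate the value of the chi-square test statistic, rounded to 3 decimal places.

6.730

Ratio total = 14. Expected counts: 140×4/14 = 40, 140×2/14 = 20, 140×3/14 = 30, 140×5/14 = 50.
cat           O        E   (O−E)²/E
left         34       40     0.9000
straight     13       20     2.4500
right        30       30     0.0000
U-turn       63       50     3.3800
Sum = 6.730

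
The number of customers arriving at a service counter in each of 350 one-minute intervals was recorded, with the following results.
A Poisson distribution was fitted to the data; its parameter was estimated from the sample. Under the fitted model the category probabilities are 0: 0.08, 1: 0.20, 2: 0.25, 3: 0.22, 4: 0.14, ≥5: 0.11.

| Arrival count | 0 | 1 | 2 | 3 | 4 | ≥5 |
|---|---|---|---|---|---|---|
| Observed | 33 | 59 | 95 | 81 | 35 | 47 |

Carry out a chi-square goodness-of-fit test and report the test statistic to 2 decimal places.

Expected counts E_i = n·p_i: 350×0.08 = 28, 350×0.20 = 70, 350×0.25 = 87.5, 350×0.22 = 77, 350×0.14 = 49, 350×0.11 = 38.5.
0: (33 − 28)²/28 = 25/28 = 0.893
1: (59 − 70)²/70 = 121/70 = 1.729
2: (95 − 87.5)²/87.5 = 56.25/87.5 = 0.643
3: (81 − 77)²/77 = 16/77 = 0.208
4: (35 − 49)²/49 = 196/49 = 4.000
≥5: (47 − 38.5)²/38.5 = 72.25/38.5 = 1.877
Sum = 9.35

9.35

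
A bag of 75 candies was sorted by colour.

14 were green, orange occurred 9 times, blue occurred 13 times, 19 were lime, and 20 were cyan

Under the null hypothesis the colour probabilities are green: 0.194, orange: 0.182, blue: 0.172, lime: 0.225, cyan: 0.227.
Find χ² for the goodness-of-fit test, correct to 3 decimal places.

Expected counts E_i = n·p_i: 75×0.194 = 14.55, 75×0.182 = 13.65, 75×0.172 = 12.9, 75×0.225 = 16.875, 75×0.227 = 17.025.
χ² = (14−14.55)²/14.55 + (9−13.65)²/13.65 + (13−12.9)²/12.9 + (19−16.875)²/16.875 + (20−17.025)²/17.025
   = 0.0208 + 1.5841 + 0.0008 + 0.2676 + 0.5199
Sum = 2.393

2.393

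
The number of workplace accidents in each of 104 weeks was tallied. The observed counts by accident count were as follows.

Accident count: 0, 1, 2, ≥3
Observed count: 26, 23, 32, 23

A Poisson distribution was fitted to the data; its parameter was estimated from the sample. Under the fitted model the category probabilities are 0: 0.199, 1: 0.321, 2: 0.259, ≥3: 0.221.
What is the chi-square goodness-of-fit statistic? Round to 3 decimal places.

5.541

Expected counts E_i = n·p_i: 104×0.199 = 20.696, 104×0.321 = 33.384, 104×0.259 = 26.936, 104×0.221 = 22.984.
χ² = (26−20.696)²/20.696 + (23−33.384)²/33.384 + (32−26.936)²/26.936 + (23−22.984)²/22.984
   = 1.3593 + 3.2299 + 0.9520 + 0.0000
Sum = 5.541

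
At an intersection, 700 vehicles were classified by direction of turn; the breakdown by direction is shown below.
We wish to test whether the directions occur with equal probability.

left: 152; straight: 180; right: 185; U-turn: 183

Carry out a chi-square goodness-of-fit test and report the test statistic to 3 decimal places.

Expected count for each of the 4 categories: 700/4 = 175.
χ² = (152−175)²/175 + (180−175)²/175 + (185−175)²/175 + (183−175)²/175
   = 3.0229 + 0.1429 + 0.5714 + 0.3657
Sum = 4.103

4.103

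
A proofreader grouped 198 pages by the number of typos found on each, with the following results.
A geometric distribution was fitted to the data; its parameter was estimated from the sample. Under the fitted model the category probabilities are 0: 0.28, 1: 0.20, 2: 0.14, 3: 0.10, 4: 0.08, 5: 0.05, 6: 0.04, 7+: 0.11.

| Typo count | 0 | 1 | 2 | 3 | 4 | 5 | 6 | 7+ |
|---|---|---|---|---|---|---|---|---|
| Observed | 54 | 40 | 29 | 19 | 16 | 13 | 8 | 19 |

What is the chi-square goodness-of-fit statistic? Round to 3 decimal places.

Expected counts E_i = n·p_i: 198×0.28 = 55.44, 198×0.20 = 39.6, 198×0.14 = 27.72, 198×0.10 = 19.8, 198×0.08 = 15.84, 198×0.05 = 9.9, 198×0.04 = 7.92, 198×0.11 = 21.78.
0: (54 − 55.44)²/55.44 = 2.0736/55.44 = 0.0374
1: (40 − 39.6)²/39.6 = 0.16/39.6 = 0.0040
2: (29 − 27.72)²/27.72 = 1.6384/27.72 = 0.0591
3: (19 − 19.8)²/19.8 = 0.64/19.8 = 0.0323
4: (16 − 15.84)²/15.84 = 0.0256/15.84 = 0.0016
5: (13 − 9.9)²/9.9 = 9.61/9.9 = 0.9707
6: (8 − 7.92)²/7.92 = 0.0064/7.92 = 0.0008
7+: (19 − 21.78)²/21.78 = 7.7284/21.78 = 0.3548
Sum = 1.461

1.461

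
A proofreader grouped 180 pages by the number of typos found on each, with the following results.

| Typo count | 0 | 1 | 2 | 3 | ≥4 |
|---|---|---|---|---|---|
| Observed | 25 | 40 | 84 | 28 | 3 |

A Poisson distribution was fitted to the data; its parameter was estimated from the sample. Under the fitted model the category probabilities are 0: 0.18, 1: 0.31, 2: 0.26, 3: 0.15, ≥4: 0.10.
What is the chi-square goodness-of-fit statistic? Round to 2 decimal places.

48.27

Expected counts E_i = n·p_i: 180×0.18 = 32.4, 180×0.31 = 55.8, 180×0.26 = 46.8, 180×0.15 = 27, 180×0.10 = 18.
0: (25 − 32.4)²/32.4 = 54.76/32.4 = 1.690
1: (40 − 55.8)²/55.8 = 249.64/55.8 = 4.474
2: (84 − 46.8)²/46.8 = 1383.84/46.8 = 29.569
3: (28 − 27)²/27 = 1/27 = 0.037
≥4: (3 − 18)²/18 = 225/18 = 12.500
Sum = 48.27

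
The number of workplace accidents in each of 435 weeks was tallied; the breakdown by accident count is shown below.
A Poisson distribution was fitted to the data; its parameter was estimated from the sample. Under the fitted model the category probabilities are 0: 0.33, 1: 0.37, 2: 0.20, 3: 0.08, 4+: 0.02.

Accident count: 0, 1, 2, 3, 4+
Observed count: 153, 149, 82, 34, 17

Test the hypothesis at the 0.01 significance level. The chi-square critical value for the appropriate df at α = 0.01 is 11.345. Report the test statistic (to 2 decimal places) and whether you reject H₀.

Expected counts E_i = n·p_i: 435×0.33 = 143.55, 435×0.37 = 160.95, 435×0.20 = 87, 435×0.08 = 34.8, 435×0.02 = 8.7.
χ² = (153−143.55)²/143.55 + (149−160.95)²/160.95 + (82−87)²/87 + (34−34.8)²/34.8 + (17−8.7)²/8.7
   = 0.622 + 0.887 + 0.287 + 0.018 + 7.918
Sum = 9.73
df = 3. Since 9.73 < 11.345, we do not reject H₀.

9.73; do not reject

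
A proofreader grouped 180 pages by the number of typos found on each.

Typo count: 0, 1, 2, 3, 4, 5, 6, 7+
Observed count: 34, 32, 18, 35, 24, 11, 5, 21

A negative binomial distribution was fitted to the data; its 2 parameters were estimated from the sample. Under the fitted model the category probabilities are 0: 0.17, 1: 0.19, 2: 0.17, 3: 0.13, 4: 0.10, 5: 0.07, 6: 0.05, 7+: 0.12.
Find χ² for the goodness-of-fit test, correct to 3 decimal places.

15.456

Expected counts E_i = n·p_i: 180×0.17 = 30.6, 180×0.19 = 34.2, 180×0.17 = 30.6, 180×0.13 = 23.4, 180×0.10 = 18, 180×0.07 = 12.6, 180×0.05 = 9, 180×0.12 = 21.6.
χ² = (34−30.6)²/30.6 + (32−34.2)²/34.2 + (18−30.6)²/30.6 + (35−23.4)²/23.4 + (24−18)²/18 + (11−12.6)²/12.6 + (5−9)²/9 + (21−21.6)²/21.6
   = 0.3778 + 0.1415 + 5.1882 + 5.7504 + 2.0000 + 0.2032 + 1.7778 + 0.0167
Sum = 15.456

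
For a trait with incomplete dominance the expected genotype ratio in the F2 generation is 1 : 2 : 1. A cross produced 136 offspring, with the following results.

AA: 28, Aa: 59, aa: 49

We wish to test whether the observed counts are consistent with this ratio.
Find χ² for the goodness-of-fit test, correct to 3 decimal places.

Ratio total = 4. Expected counts: 136×1/4 = 34, 136×2/4 = 68, 136×1/4 = 34.
χ² = (28−34)²/34 + (59−68)²/68 + (49−34)²/34
   = 1.0588 + 1.1912 + 6.6176
Sum = 8.868

8.868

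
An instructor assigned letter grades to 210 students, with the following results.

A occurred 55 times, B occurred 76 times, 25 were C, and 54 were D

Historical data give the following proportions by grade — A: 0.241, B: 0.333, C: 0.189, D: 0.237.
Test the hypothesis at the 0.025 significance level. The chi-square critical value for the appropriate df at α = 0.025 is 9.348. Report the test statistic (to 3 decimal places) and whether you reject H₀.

6.704; do not reject

Expected counts E_i = n·p_i: 210×0.241 = 50.61, 210×0.333 = 69.93, 210×0.189 = 39.69, 210×0.237 = 49.77.
χ² = (55−50.61)²/50.61 + (76−69.93)²/69.93 + (25−39.69)²/39.69 + (54−49.77)²/49.77
   = 0.3808 + 0.5269 + 5.4370 + 0.3595
Sum = 6.704
df = 3. Since 6.704 < 9.348, we do not reject H₀.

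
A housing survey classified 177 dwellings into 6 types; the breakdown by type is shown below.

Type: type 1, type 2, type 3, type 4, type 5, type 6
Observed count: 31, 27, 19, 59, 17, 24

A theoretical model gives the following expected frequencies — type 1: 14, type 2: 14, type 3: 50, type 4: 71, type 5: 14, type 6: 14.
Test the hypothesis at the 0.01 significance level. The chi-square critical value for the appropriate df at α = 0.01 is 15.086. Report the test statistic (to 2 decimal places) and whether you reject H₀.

61.75; reject

cat         O        E   (O−E)²/E
type 1     31       14     20.643
type 2     27       14     12.071
type 3     19       50     19.220
type 4     59       71      2.028
type 5     17       14      0.643
type 6     24       14      7.143
Sum = 61.75
df = 5. Since 61.75 > 15.086, we reject H₀.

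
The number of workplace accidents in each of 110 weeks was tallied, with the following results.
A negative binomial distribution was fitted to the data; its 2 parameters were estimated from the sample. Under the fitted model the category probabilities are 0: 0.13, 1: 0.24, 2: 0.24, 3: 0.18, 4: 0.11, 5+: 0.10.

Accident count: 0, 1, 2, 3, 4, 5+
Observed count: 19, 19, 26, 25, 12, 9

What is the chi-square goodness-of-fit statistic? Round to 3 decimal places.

5.355

Expected counts E_i = n·p_i: 110×0.13 = 14.3, 110×0.24 = 26.4, 110×0.24 = 26.4, 110×0.18 = 19.8, 110×0.11 = 12.1, 110×0.10 = 11.
0: (19 − 14.3)²/14.3 = 22.09/14.3 = 1.5448
1: (19 − 26.4)²/26.4 = 54.76/26.4 = 2.0742
2: (26 − 26.4)²/26.4 = 0.16/26.4 = 0.0061
3: (25 − 19.8)²/19.8 = 27.04/19.8 = 1.3657
4: (12 − 12.1)²/12.1 = 0.01/12.1 = 0.0008
5+: (9 − 11)²/11 = 4/11 = 0.3636
Sum = 5.355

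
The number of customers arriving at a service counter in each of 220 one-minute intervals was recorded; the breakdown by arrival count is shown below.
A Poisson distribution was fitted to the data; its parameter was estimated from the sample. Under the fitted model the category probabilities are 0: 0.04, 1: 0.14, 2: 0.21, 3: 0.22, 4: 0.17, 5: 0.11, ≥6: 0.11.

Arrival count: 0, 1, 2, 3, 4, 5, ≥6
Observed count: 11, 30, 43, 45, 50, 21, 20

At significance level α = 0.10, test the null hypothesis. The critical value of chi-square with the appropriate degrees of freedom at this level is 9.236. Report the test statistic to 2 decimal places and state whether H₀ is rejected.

6.43; do not reject

Expected counts E_i = n·p_i: 220×0.04 = 8.8, 220×0.14 = 30.8, 220×0.21 = 46.2, 220×0.22 = 48.4, 220×0.17 = 37.4, 220×0.11 = 24.2, 220×0.11 = 24.2.
cat         O        E   (O−E)²/E
0          11      8.8      0.550
1          30     30.8      0.021
2          43     46.2      0.222
3          45     48.4      0.239
4          50     37.4      4.245
5          21     24.2      0.423
≥6         20     24.2      0.729
Sum = 6.43
df = 5. Since 6.43 < 9.236, we do not reject H₀.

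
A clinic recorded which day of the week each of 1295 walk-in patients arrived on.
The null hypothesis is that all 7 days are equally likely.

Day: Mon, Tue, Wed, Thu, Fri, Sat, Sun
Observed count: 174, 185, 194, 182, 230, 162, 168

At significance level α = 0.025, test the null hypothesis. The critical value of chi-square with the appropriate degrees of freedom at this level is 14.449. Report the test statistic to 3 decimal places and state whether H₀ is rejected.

Expected count for each of the 7 categories: 1295/7 = 185.
χ² = (174−185)²/185 + (185−185)²/185 + (194−185)²/185 + (182−185)²/185 + (230−185)²/185 + (162−185)²/185 + (168−185)²/185
   = 0.6541 + 0.0000 + 0.4378 + 0.0486 + 10.9459 + 2.8595 + 1.5622
Sum = 16.508
df = 6. Since 16.508 > 14.449, we reject H₀.

16.508; reject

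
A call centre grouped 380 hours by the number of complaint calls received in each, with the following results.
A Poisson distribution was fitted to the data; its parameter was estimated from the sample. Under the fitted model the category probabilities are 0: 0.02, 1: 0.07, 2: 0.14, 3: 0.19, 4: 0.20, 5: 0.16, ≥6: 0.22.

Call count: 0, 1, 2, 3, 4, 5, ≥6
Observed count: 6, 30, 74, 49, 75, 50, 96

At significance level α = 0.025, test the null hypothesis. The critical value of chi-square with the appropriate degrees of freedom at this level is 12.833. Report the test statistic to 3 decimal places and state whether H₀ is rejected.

20.129; reject

Expected counts E_i = n·p_i: 380×0.02 = 7.6, 380×0.07 = 26.6, 380×0.14 = 53.2, 380×0.19 = 72.2, 380×0.20 = 76, 380×0.16 = 60.8, 380×0.22 = 83.6.
cat         O        E   (O−E)²/E
0           6      7.6     0.3368
1          30     26.6     0.4346
2          74     53.2     8.1323
3          49     72.2     7.4548
4          75       76     0.0132
5          50     60.8     1.9184
≥6         96     83.6     1.8392
Sum = 20.129
df = 5. Since 20.129 > 12.833, we reject H₀.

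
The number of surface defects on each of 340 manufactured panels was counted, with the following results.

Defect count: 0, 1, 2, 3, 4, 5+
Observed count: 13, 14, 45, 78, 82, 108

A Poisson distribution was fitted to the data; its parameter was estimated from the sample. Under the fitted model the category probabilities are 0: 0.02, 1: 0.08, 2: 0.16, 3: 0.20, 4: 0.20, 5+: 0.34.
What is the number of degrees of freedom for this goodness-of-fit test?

There are k = 6 categories and 1 parameter estimated from the data, so df = 6 − 1 − 1 = 4.

4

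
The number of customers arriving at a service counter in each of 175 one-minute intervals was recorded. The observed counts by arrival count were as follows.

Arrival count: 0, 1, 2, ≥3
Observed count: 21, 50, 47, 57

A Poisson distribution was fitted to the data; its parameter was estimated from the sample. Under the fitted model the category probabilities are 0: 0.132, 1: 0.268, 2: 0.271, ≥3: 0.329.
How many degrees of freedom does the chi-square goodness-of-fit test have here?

There are k = 4 categories and 1 parameter estimated from the data, so df = 4 − 1 − 1 = 2.

2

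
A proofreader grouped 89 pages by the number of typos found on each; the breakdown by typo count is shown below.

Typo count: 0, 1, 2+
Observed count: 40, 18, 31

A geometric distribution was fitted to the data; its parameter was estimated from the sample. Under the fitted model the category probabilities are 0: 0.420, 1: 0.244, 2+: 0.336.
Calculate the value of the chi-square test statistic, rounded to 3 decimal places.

Expected counts E_i = n·p_i: 89×0.420 = 37.38, 89×0.244 = 21.716, 89×0.336 = 29.904.
cat         O        E   (O−E)²/E
0          40    37.38     0.1836
1          18   21.716     0.6359
2+         31   29.904     0.0402
Sum = 0.860

0.860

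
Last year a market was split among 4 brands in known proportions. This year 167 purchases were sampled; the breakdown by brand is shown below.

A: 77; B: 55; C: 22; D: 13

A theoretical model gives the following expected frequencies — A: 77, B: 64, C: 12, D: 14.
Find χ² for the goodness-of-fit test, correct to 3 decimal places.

cat         O        E   (O−E)²/E
A          77       77     0.0000
B          55       64     1.2656
C          22       12     8.3333
D          13       14     0.0714
Sum = 9.670

9.670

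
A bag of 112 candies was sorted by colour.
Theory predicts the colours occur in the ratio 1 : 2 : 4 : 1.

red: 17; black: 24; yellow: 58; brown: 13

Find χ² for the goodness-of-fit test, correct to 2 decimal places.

1.36

Ratio total = 8. Expected counts: 112×1/8 = 14, 112×2/8 = 28, 112×4/8 = 56, 112×1/8 = 14.
χ² = (17−14)²/14 + (24−28)²/28 + (58−56)²/56 + (13−14)²/14
   = 0.643 + 0.571 + 0.071 + 0.071
Sum = 1.36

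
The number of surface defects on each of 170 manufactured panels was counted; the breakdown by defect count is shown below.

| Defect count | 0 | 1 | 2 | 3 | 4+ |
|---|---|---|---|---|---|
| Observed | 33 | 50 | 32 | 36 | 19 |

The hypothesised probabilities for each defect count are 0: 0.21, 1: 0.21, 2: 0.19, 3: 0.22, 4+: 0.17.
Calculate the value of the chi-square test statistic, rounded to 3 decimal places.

9.379

Expected counts E_i = n·p_i: 170×0.21 = 35.7, 170×0.21 = 35.7, 170×0.19 = 32.3, 170×0.22 = 37.4, 170×0.17 = 28.9.
0: (33 − 35.7)²/35.7 = 7.29/35.7 = 0.2042
1: (50 − 35.7)²/35.7 = 204.49/35.7 = 5.7280
2: (32 − 32.3)²/32.3 = 0.09/32.3 = 0.0028
3: (36 − 37.4)²/37.4 = 1.96/37.4 = 0.0524
4+: (19 − 28.9)²/28.9 = 98.01/28.9 = 3.3913
Sum = 9.379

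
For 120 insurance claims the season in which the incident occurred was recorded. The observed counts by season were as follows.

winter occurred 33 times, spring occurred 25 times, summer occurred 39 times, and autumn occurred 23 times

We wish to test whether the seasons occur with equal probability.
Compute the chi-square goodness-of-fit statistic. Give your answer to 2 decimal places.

5.47

Under H₀ each category has probability 1/4, so each expected count is 120/4 = 30.
χ² = (33−30)²/30 + (25−30)²/30 + (39−30)²/30 + (23−30)²/30
   = 0.300 + 0.833 + 2.700 + 1.633
Sum = 5.47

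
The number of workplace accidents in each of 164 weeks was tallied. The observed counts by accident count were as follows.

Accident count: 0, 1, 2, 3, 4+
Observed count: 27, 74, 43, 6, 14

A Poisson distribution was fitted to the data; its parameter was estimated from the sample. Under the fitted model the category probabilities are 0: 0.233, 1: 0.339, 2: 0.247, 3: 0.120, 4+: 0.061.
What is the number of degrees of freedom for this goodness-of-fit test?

There are k = 5 categories and 1 parameter estimated from the data, so df = 5 − 1 − 1 = 3.

3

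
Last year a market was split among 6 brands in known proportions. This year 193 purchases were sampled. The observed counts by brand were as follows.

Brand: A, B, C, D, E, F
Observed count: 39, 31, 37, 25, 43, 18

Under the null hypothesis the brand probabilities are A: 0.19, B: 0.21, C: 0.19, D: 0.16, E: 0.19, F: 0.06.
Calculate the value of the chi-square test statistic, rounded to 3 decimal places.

8.163

Expected counts E_i = n·p_i: 193×0.19 = 36.67, 193×0.21 = 40.53, 193×0.19 = 36.67, 193×0.16 = 30.88, 193×0.19 = 36.67, 193×0.06 = 11.58.
χ² = (39−36.67)²/36.67 + (31−40.53)²/40.53 + (37−36.67)²/36.67 + (25−30.88)²/30.88 + (43−36.67)²/36.67 + (18−11.58)²/11.58
   = 0.1480 + 2.2408 + 0.0030 + 1.1196 + 1.0927 + 3.5593
Sum = 8.163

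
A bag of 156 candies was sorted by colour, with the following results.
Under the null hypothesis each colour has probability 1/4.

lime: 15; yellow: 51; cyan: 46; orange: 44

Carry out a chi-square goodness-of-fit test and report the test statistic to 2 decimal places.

20.36

Under H₀ each category has probability 1/4, so each expected count is 156/4 = 39.
cat         O        E   (O−E)²/E
lime       15       39     14.769
yellow     51       39      3.692
cyan       46       39      1.256
orange     44       39      0.641
Sum = 20.36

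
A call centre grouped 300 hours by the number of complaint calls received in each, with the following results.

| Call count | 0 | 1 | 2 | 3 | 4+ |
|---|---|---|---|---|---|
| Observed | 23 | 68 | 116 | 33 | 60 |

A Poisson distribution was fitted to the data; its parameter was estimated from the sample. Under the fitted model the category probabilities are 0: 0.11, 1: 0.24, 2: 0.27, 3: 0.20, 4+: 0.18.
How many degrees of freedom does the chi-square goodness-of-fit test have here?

There are k = 5 categories and 1 parameter estimated from the data, so df = 5 − 1 − 1 = 3.

3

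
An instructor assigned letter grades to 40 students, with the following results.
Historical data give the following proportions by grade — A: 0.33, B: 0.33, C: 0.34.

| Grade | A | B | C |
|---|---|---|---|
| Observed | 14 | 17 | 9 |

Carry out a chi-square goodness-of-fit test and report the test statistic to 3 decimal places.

2.698

Expected counts E_i = n·p_i: 40×0.33 = 13.2, 40×0.33 = 13.2, 40×0.34 = 13.6.
χ² = (14−13.2)²/13.2 + (17−13.2)²/13.2 + (9−13.6)²/13.6
   = 0.0485 + 1.0939 + 1.5559
Sum = 2.698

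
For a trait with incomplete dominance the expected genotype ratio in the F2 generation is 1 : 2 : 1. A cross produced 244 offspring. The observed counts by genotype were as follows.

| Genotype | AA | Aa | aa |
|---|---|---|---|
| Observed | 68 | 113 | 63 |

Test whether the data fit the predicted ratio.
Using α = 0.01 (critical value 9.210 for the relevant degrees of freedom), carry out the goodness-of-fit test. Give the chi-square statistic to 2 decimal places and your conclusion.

Ratio total = 4. Expected counts: 244×1/4 = 61, 244×2/4 = 122, 244×1/4 = 61.
AA: (68 − 61)²/61 = 49/61 = 0.803
Aa: (113 − 122)²/122 = 81/122 = 0.664
aa: (63 − 61)²/61 = 4/61 = 0.066
Sum = 1.53
df = 2. Since 1.53 < 9.210, we do not reject H₀.

1.53; do not reject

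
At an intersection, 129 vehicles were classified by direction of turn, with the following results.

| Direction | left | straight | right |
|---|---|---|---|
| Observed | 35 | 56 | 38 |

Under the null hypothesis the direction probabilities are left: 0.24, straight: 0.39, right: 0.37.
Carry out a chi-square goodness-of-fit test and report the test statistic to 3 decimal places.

Expected counts E_i = n·p_i: 129×0.24 = 30.96, 129×0.39 = 50.31, 129×0.37 = 47.73.
cat           O        E   (O−E)²/E
left         35    30.96     0.5272
straight     56    50.31     0.6435
right        38    47.73     1.9835
Sum = 3.154

3.154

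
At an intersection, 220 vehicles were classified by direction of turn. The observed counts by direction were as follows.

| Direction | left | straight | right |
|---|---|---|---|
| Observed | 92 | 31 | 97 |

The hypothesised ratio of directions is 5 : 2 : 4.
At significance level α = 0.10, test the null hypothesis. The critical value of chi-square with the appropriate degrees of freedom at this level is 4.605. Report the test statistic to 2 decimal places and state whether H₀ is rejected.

6.28; reject

Ratio total = 11. Expected counts: 220×5/11 = 100, 220×2/11 = 40, 220×4/11 = 80.
cat           O        E   (O−E)²/E
left         92      100      0.640
straight     31       40      2.025
right        97       80      3.613
Sum = 6.28
df = 2. Since 6.28 > 4.605, we reject H₀.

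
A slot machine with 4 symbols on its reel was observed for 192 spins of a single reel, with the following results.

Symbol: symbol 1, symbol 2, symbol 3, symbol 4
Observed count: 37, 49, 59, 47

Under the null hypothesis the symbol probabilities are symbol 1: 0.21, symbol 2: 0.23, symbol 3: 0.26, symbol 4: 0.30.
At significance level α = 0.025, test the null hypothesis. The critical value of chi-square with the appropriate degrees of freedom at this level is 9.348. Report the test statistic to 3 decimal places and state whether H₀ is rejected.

4.406; do not reject

Expected counts E_i = n·p_i: 192×0.21 = 40.32, 192×0.23 = 44.16, 192×0.26 = 49.92, 192×0.30 = 57.6.
cat           O        E   (O−E)²/E
symbol 1     37    40.32     0.2734
symbol 2     49    44.16     0.5305
symbol 3     59    49.92     1.6516
symbol 4     47     57.6     1.9507
Sum = 4.406
df = 3. Since 4.406 < 9.348, we do not reject H₀.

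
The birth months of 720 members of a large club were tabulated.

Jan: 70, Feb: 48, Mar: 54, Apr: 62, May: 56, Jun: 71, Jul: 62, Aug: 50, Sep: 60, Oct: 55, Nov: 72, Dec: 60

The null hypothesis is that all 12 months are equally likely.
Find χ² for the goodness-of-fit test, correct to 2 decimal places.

11.57

Expected count for each of the 12 categories: 720/12 = 60.
Jan: (70 − 60)²/60 = 100/60 = 1.667
Feb: (48 − 60)²/60 = 144/60 = 2.400
Mar: (54 − 60)²/60 = 36/60 = 0.600
Apr: (62 − 60)²/60 = 4/60 = 0.067
May: (56 − 60)²/60 = 16/60 = 0.267
Jun: (71 − 60)²/60 = 121/60 = 2.017
Jul: (62 − 60)²/60 = 4/60 = 0.067
Aug: (50 − 60)²/60 = 100/60 = 1.667
Sep: (60 − 60)²/60 = 0/60 = 0.000
Oct: (55 − 60)²/60 = 25/60 = 0.417
Nov: (72 − 60)²/60 = 144/60 = 2.400
Dec: (60 − 60)²/60 = 0/60 = 0.000
Sum = 11.57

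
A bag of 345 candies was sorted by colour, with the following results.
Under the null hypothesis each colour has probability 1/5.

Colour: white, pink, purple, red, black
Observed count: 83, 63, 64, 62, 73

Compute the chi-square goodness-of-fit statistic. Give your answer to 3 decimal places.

Expected count for each of the 5 categories: 345/5 = 69.
χ² = (83−69)²/69 + (63−69)²/69 + (64−69)²/69 + (62−69)²/69 + (73−69)²/69
   = 2.8406 + 0.5217 + 0.3623 + 0.7101 + 0.2319
Sum = 4.667

4.667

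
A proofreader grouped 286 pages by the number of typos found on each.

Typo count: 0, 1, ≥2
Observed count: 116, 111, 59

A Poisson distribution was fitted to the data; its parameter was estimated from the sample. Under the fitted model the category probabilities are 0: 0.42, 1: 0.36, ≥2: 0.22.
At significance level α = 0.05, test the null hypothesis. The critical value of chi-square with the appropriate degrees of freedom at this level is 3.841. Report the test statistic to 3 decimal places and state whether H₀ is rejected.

1.013; do not reject

Expected counts E_i = n·p_i: 286×0.42 = 120.12, 286×0.36 = 102.96, 286×0.22 = 62.92.
0: (116 − 120.12)²/120.12 = 16.9744/120.12 = 0.1413
1: (111 − 102.96)²/102.96 = 64.6416/102.96 = 0.6278
≥2: (59 − 62.92)²/62.92 = 15.3664/62.92 = 0.2442
Sum = 1.013
df = 1. Since 1.013 < 3.841, we do not reject H₀.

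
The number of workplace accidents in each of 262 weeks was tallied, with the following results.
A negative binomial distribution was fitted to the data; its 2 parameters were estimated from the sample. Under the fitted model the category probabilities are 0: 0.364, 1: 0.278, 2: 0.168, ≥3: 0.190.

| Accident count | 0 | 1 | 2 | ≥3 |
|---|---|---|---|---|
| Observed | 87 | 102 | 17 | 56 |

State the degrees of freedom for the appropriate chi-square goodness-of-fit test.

There are k = 4 categories and 2 parameters estimated from the data, so df = 4 − 1 − 2 = 1.

1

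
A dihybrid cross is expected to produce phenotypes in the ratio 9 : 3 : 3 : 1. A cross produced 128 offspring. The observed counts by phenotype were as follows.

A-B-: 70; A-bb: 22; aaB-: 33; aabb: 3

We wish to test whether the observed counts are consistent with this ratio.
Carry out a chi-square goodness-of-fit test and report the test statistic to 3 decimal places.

Ratio total = 16. Expected counts: 128×9/16 = 72, 128×3/16 = 24, 128×3/16 = 24, 128×1/16 = 8.
cat         O        E   (O−E)²/E
A-B-       70       72     0.0556
A-bb       22       24     0.1667
aaB-       33       24     3.3750
aabb        3        8     3.1250
Sum = 6.722

6.722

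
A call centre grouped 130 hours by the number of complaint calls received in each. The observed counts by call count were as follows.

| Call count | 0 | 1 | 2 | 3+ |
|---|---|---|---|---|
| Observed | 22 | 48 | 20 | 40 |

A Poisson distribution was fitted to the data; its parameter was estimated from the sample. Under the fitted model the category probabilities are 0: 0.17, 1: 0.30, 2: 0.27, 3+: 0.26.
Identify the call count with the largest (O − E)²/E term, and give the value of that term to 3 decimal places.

2, 6.496

Expected counts E_i = n·p_i: 130×0.17 = 22.1, 130×0.30 = 39, 130×0.27 = 35.1, 130×0.26 = 33.8.
χ² = (22−22.1)²/22.1 + (48−39)²/39 + (20−35.1)²/35.1 + (40−33.8)²/33.8
   = 0.0005 + 2.0769 + 6.4960 + 1.1373
The largest term is for 2: 6.496.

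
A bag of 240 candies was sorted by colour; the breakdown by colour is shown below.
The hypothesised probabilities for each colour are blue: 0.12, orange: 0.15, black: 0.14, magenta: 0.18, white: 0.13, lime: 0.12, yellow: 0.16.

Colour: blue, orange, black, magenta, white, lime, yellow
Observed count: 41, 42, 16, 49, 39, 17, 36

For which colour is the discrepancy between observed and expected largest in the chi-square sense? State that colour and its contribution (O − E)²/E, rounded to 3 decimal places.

Expected counts E_i = n·p_i: 240×0.12 = 28.8, 240×0.15 = 36, 240×0.14 = 33.6, 240×0.18 = 43.2, 240×0.13 = 31.2, 240×0.12 = 28.8, 240×0.16 = 38.4.
cat          O        E   (O−E)²/E
blue        41     28.8     5.1681
orange      42       36     1.0000
black       16     33.6     9.2190
magenta     49     43.2     0.7787
white       39     31.2     1.9500
lime        17     28.8     4.8347
yellow      36     38.4     0.1500
The largest term is for black: 9.219.

black, 9.219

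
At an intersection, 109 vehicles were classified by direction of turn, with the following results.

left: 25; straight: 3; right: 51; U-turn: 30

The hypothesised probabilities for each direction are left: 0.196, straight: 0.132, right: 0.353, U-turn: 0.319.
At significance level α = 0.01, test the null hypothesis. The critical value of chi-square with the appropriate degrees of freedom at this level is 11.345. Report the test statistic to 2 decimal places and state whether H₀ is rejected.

Expected counts E_i = n·p_i: 109×0.196 = 21.364, 109×0.132 = 14.388, 109×0.353 = 38.477, 109×0.319 = 34.771.
left: (25 − 21.364)²/21.364 = 13.220496/21.364 = 0.619
straight: (3 − 14.388)²/14.388 = 129.686544/14.388 = 9.014
right: (51 − 38.477)²/38.477 = 156.825529/38.477 = 4.076
U-turn: (30 − 34.771)²/34.771 = 22.762441/34.771 = 0.655
Sum = 14.36
df = 3. Since 14.36 > 11.345, we reject H₀.

14.36; reject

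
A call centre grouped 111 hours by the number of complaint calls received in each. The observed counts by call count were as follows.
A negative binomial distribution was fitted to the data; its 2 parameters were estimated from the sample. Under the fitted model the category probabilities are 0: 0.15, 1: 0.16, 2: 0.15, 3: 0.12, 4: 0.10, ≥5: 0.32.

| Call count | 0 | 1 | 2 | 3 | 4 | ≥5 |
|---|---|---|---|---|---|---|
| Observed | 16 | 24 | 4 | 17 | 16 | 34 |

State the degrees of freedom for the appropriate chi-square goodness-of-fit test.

There are k = 6 categories and 2 parameters estimated from the data, so df = 6 − 1 − 2 = 3.

3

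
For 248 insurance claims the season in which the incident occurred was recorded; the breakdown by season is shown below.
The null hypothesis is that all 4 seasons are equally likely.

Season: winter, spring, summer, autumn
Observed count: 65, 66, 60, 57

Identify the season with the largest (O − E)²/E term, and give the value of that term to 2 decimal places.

autumn, 0.40

Under H₀ each category has probability 1/4, so each expected count is 248/4 = 62.
χ² = (65−62)²/62 + (66−62)²/62 + (60−62)²/62 + (57−62)²/62
   = 0.145 + 0.258 + 0.065 + 0.403
The largest term is for autumn: 0.40.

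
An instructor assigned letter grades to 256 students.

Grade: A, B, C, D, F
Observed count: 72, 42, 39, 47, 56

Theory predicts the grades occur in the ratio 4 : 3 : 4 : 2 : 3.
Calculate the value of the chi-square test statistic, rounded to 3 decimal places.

Ratio total = 16. Expected counts: 256×4/16 = 64, 256×3/16 = 48, 256×4/16 = 64, 256×2/16 = 32, 256×3/16 = 48.
A: (72 − 64)²/64 = 64/64 = 1.0000
B: (42 − 48)²/48 = 36/48 = 0.7500
C: (39 − 64)²/64 = 625/64 = 9.7656
D: (47 − 32)²/32 = 225/32 = 7.0313
F: (56 − 48)²/48 = 64/48 = 1.3333
Sum = 19.880

19.880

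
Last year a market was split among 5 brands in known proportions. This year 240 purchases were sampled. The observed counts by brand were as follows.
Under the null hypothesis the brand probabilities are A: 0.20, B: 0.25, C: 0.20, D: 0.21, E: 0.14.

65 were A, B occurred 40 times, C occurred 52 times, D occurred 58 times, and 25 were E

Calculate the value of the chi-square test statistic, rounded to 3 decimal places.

Expected counts E_i = n·p_i: 240×0.20 = 48, 240×0.25 = 60, 240×0.20 = 48, 240×0.21 = 50.4, 240×0.14 = 33.6.
A: (65 − 48)²/48 = 289/48 = 6.0208
B: (40 − 60)²/60 = 400/60 = 6.6667
C: (52 − 48)²/48 = 16/48 = 0.3333
D: (58 − 50.4)²/50.4 = 57.76/50.4 = 1.1460
E: (25 − 33.6)²/33.6 = 73.96/33.6 = 2.2012
Sum = 16.368

16.368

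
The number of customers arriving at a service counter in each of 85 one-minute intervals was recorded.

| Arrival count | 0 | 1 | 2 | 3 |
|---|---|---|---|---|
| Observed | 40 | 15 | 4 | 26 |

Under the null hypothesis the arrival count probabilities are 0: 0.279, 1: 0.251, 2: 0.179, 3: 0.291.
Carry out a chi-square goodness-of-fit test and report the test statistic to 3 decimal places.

Expected counts E_i = n·p_i: 85×0.279 = 23.715, 85×0.251 = 21.335, 85×0.179 = 15.215, 85×0.291 = 24.735.
cat         O        E   (O−E)²/E
0          40   23.715    11.1828
1          15   21.335     1.8811
2           4   15.215     8.2666
3          26   24.735     0.0647
Sum = 21.395

21.395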